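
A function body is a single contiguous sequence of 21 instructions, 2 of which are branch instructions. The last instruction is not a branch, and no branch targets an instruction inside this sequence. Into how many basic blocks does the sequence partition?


With no in-sequence branch targets, the leaders are the first instruction plus the instruction after each branch.
Number of basic blocks = branches + 1
= 2 + 1 = 3

3


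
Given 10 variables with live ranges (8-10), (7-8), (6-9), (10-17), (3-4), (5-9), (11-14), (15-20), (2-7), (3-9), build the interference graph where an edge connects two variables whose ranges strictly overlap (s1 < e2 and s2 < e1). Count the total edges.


Check all pairs for overlapping intervals.
Two intervals (s1,e1) and (s2,e2) overlap if s1 < e2 and s2 < e1.
v0 (8-10) vs v1..v9: overlaps v2, v5, v9 -> 3
v1 (7-8) vs v2..v9: overlaps v2, v5, v9 -> 3
v2 (6-9) vs v3..v9: overlaps v5, v8, v9 -> 3
v3 (10-17) vs v4..v9: overlaps v6, v7 -> 2
v4 (3-4) vs v5..v9: overlaps v8, v9 -> 2
v5 (5-9) vs v6..v9: overlaps v8, v9 -> 2
v6 (11-14) vs v7..v9: overlaps none -> 0
v7 (15-20) vs v8..v9: overlaps none -> 0
v8 (2-7) vs v9: overlaps v9 -> 1
Total overlapping pairs = 3 + 3 + 3 + 2 + 2 + 2 + 0 + 0 + 1 = 16

16


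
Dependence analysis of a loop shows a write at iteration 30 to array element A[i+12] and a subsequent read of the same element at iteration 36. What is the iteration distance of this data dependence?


Distance = read iteration - write iteration
= 36 - 30 = 6

6


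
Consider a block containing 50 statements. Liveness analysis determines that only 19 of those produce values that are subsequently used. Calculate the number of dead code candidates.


Dead code = total statements - live definitions
= 50 - 19 = 31

31


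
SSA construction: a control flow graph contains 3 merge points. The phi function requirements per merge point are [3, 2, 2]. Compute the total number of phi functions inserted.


Total phi functions = sum of phi functions at each join node
= 3 + 2 + 2 = 7

7


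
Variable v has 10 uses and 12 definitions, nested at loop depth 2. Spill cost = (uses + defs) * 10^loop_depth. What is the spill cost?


uses + defs = 10 + 12 = 22
10^2 = 100
Spill cost = 22 * 100 = 2200

2200


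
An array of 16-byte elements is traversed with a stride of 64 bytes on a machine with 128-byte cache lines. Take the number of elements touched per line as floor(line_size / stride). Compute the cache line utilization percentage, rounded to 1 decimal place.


Elements per cache line = floor(128 / 64) = 2
Bytes used = 2 * 16 = 32
Utilization = 32 / 128 * 100 = 25.0%

25.0


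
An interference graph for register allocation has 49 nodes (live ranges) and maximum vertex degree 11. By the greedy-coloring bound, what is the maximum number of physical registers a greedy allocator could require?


Greedy coloring never needs more than (max_degree + 1) colors: when coloring a vertex, at most max_degree neighbors are already colored.
Upper bound = 11 + 1 = 12

12


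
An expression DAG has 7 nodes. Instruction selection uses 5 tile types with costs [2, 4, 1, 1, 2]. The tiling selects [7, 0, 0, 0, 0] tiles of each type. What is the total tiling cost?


Total cost = sum(count_i * cost_i)
= 7*2 + 0*4 + 0*1 + 0*1 + 0*2
= 14

14


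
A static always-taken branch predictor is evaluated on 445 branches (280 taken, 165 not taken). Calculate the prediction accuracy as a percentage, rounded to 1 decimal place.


Predictor: always-taken
Correct predictions = 280
Accuracy = 280 / 445 * 100 = 62.9%

62.9


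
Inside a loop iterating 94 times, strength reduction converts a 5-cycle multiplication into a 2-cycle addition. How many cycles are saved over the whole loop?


Per-iteration saving = 5 - 2 = 3
Total saved = 94 * 3 = 282

282


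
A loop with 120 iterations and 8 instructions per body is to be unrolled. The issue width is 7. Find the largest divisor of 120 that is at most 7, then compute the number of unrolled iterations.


Largest divisor of 120 <= 7 is 6
New iterations = 120 / 6 = 20

20


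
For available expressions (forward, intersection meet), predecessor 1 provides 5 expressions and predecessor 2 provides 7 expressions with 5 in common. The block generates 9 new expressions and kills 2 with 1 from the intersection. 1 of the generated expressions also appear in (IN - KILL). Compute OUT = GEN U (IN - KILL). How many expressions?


IN = intersection of predecessors = 5
IN - KILL = 5 - 1 = 4
|OUT| = |GEN| + |IN - KILL| - |GEN ∩ (IN - KILL)| = 9 + 4 - 1 = 12

12


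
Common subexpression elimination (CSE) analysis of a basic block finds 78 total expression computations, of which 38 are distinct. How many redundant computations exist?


CSE count = total expressions - unique expressions
= 78 - 38 = 40

40


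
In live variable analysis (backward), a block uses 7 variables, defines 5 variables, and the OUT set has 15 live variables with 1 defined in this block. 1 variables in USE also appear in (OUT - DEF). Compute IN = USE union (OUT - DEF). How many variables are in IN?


OUT - DEF: 15 - 1 = 14
|IN| = |USE| + |OUT - DEF| - |USE ∩ (OUT - DEF)| = 7 + 14 - 1 = 20

20


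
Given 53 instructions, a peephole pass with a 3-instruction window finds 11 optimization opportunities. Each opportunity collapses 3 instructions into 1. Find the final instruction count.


Each match removes 2 instructions.
Total removed = 11 * 2 = 22
Remaining = 53 - 22 = 31

31


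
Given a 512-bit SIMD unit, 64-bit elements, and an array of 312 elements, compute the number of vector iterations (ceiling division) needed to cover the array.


Width = 512 / 64 = 8 elements per vector op
Iterations = ceil(312 / 8) = 39

39


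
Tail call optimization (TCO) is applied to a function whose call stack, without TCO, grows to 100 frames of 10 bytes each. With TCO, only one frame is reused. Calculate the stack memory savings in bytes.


Without TCO: 100 * 10 = 1000 bytes
With TCO: reuse 1 frame = 10 bytes
Savings = 1000 - 10 = 990

990


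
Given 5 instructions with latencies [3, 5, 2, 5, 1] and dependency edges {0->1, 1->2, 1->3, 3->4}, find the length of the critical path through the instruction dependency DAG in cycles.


Compute longest path through dependency graph: dist(Ik) = max over predecessors of dist + latency(Ik).
dist(I0) = latency 3 = 3
dist(I1) = dist(I0) + 5 = 3 + 5 = 8
dist(I2) = dist(I1) + 2 = 8 + 2 = 10
dist(I3) = dist(I1) + 5 = 8 + 5 = 13
dist(I4) = dist(I3) + 1 = 13 + 1 = 14
Critical path = max dist = 14

14


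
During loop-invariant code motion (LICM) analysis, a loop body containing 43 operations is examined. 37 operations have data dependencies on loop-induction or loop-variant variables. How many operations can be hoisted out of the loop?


Invariant candidates = total - loop-dependent
= 43 - 37 = 6

6


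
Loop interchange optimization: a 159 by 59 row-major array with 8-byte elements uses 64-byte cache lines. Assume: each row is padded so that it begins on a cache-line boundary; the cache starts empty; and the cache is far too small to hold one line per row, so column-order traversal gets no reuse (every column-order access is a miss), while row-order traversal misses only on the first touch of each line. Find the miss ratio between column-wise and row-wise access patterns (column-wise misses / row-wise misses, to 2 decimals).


Each row occupies 59 * 8 = 472 bytes and starts on a line boundary, so it spans ceil(472 / 64) = 8 cache lines.
Row-major traversal misses (one per line touched): 159 * ceil(59 * 8 / 64) = 1272
Column-major traversal misses (no reuse, every access misses): 159 * 59 = 9381
Ratio = 9381 / 1272 = 7.38

7.38


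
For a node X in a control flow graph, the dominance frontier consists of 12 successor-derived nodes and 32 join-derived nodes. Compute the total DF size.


DF(X) = direct successor contributions + join point contributions
= 12 + 32 = 44

44


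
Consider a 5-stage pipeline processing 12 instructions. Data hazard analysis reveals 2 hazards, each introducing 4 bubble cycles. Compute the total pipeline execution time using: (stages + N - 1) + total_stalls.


Base cycles = 5 + 12 - 1 = 16
Total stalls = 2 * 4 = 8
Total = 16 + 8 = 24

24


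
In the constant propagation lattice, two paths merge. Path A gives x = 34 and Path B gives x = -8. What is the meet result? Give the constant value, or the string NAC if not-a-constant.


Meet operation: if both paths give the same constant, result is that constant; if they differ, result is NAC (not-a-constant).
Path A: 34, Path B: -8 -> differ
Result: not-a-constant -> NAC

NAC


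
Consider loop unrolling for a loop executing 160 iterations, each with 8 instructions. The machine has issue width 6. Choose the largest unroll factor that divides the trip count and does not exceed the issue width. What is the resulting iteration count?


Largest divisor of 160 <= 6 is 5
New iterations = 160 / 5 = 32

32


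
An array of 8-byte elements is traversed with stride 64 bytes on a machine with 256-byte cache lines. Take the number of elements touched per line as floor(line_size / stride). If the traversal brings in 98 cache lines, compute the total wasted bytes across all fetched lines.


Elements per line = floor(256 / 64) = 4
Bytes used per line = 4 * 8 = 32
Wasted per line = 256 - 32 = 224
Total wasted = 224 * 98 = 21952

21952


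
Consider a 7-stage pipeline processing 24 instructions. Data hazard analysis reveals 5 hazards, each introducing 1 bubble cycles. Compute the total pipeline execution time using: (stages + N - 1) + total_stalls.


Base cycles = 7 + 24 - 1 = 30
Total stalls = 5 * 1 = 5
Total = 30 + 5 = 35

35


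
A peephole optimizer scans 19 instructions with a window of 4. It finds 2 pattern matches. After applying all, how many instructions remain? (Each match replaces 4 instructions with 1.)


Each match removes 3 instructions.
Total removed = 2 * 3 = 6
Remaining = 19 - 6 = 13

13


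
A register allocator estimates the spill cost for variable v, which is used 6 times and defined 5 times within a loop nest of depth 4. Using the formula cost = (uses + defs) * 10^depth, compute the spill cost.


uses + defs = 6 + 5 = 11
10^4 = 10000
Spill cost = 11 * 10000 = 110000

110000


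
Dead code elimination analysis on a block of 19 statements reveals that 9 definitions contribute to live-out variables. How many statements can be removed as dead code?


Dead code = total statements - live definitions
= 19 - 9 = 10

10


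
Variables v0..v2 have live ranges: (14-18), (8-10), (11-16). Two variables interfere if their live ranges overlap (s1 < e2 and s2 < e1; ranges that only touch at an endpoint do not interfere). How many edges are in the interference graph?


Check all pairs for overlapping intervals.
Two intervals (s1,e1) and (s2,e2) overlap if s1 < e2 and s2 < e1.
v0 (14-18) vs v1..v2: overlaps v2 -> 1
v1 (8-10) vs v2: overlaps none -> 0
Total overlapping pairs = 1 + 0 = 1

1


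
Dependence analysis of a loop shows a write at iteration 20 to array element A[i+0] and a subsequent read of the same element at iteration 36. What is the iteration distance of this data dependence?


Distance = read iteration - write iteration
= 36 - 20 = 16

16


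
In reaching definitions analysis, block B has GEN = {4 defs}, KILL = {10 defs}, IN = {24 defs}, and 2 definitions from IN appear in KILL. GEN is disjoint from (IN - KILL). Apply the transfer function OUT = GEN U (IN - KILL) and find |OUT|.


IN - KILL: 24 - 2 = 22 surviving definitions
OUT = GEN + surviving = 4 + 22 = 26

26


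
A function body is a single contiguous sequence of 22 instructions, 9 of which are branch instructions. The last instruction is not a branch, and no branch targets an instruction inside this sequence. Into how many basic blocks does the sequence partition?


With no in-sequence branch targets, the leaders are the first instruction plus the instruction after each branch.
Number of basic blocks = branches + 1
= 9 + 1 = 10

10


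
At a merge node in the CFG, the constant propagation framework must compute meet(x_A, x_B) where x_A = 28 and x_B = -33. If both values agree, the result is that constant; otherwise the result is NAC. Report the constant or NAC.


Meet operation: if both paths give the same constant, result is that constant; if they differ, result is NAC (not-a-constant).
Path A: 28, Path B: -33 -> differ
Result: not-a-constant -> NAC

NAC


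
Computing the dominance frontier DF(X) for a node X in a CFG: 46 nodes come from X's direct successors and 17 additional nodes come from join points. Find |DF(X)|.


DF(X) = direct successor contributions + join point contributions
= 46 + 17 = 63

63


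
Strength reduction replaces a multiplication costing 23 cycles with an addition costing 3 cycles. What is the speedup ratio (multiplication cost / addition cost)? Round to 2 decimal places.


Ratio = mult_cost / add_cost = 23 / 3 = 7.67

7.67


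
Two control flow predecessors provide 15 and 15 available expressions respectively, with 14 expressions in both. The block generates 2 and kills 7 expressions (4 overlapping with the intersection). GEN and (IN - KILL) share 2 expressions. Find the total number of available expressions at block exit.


IN = intersection of predecessors = 14
IN - KILL = 14 - 4 = 10
|OUT| = |GEN| + |IN - KILL| - |GEN ∩ (IN - KILL)| = 2 + 10 - 2 = 10

10


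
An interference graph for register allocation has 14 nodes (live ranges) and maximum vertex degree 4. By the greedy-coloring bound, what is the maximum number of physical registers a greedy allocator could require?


Greedy coloring never needs more than (max_degree + 1) colors: when coloring a vertex, at most max_degree neighbors are already colored.
Upper bound = 4 + 1 = 5

5


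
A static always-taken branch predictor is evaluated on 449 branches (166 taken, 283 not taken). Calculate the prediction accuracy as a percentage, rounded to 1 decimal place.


Predictor: always-taken
Correct predictions = 166
Accuracy = 166 / 449 * 100 = 37.0%

37.0


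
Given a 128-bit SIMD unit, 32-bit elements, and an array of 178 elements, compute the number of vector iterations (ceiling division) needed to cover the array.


Width = 128 / 32 = 4 elements per vector op
Iterations = ceil(178 / 4) = 45

45


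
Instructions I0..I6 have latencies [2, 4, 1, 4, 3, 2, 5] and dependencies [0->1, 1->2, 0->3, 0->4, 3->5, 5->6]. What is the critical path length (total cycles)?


Compute longest path through dependency graph: dist(Ik) = max over predecessors of dist + latency(Ik).
dist(I0) = latency 2 = 2
dist(I1) = dist(I0) + 4 = 2 + 4 = 6
dist(I2) = dist(I1) + 1 = 6 + 1 = 7
dist(I3) = dist(I0) + 4 = 2 + 4 = 6
dist(I4) = dist(I0) + 3 = 2 + 3 = 5
dist(I5) = dist(I3) + 2 = 6 + 2 = 8
dist(I6) = dist(I5) + 5 = 8 + 5 = 13
Critical path = max dist = 13

13


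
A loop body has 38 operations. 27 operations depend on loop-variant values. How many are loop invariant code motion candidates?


Invariant candidates = total - loop-dependent
= 38 - 27 = 11

11


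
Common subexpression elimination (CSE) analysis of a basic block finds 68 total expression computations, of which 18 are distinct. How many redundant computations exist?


CSE count = total expressions - unique expressions
= 68 - 18 = 50

50


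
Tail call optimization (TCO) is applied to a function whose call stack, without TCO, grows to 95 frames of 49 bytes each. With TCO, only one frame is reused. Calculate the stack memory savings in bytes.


Without TCO: 95 * 49 = 4655 bytes
With TCO: reuse 1 frame = 49 bytes
Savings = 4655 - 49 = 4606

4606


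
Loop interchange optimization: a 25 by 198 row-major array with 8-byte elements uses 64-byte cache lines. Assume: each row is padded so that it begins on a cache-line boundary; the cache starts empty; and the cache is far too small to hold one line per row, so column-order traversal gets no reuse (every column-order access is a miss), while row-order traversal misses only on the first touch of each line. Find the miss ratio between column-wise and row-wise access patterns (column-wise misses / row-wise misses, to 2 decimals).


Each row occupies 198 * 8 = 1584 bytes and starts on a line boundary, so it spans ceil(1584 / 64) = 25 cache lines.
Row-major traversal misses (one per line touched): 25 * ceil(198 * 8 / 64) = 625
Column-major traversal misses (no reuse, every access misses): 25 * 198 = 4950
Ratio = 4950 / 625 = 7.92

7.92


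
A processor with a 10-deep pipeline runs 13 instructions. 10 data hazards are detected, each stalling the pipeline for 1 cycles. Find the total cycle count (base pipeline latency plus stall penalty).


Base cycles = 10 + 13 - 1 = 22
Total stalls = 10 * 1 = 10
Total = 22 + 10 = 32

32


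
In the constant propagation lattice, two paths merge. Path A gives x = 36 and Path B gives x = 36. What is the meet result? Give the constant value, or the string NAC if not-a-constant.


Meet operation: if both paths give the same constant, result is that constant; if they differ, result is NAC (not-a-constant).
Path A: 36, Path B: 36 -> equal
Result: constant -> 36

36


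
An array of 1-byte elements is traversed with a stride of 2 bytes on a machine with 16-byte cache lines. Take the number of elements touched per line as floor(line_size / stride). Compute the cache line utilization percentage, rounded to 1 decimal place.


Elements per cache line = floor(16 / 2) = 8
Bytes used = 8 * 1 = 8
Utilization = 8 / 16 * 100 = 50.0%

50.0


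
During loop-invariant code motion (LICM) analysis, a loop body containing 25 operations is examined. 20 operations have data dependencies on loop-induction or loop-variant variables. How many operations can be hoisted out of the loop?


Invariant candidates = total - loop-dependent
= 25 - 20 = 5

5


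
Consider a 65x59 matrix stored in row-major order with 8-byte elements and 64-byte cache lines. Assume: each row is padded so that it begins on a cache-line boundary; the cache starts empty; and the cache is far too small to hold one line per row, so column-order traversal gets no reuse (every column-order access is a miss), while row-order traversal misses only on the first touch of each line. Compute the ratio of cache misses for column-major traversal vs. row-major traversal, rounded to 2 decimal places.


Each row occupies 59 * 8 = 472 bytes and starts on a line boundary, so it spans ceil(472 / 64) = 8 cache lines.
Row-major traversal misses (one per line touched): 65 * ceil(59 * 8 / 64) = 520
Column-major traversal misses (no reuse, every access misses): 65 * 59 = 3835
Ratio = 3835 / 520 = 7.38

7.38


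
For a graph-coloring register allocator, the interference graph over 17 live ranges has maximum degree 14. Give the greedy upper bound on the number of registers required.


Greedy coloring never needs more than (max_degree + 1) colors: when coloring a vertex, at most max_degree neighbors are already colored.
Upper bound = 14 + 1 = 15

15


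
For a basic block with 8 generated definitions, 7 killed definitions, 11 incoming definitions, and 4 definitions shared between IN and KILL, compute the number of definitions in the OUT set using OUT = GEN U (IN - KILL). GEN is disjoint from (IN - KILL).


IN - KILL: 11 - 4 = 7 surviving definitions
OUT = GEN + surviving = 8 + 7 = 15

15


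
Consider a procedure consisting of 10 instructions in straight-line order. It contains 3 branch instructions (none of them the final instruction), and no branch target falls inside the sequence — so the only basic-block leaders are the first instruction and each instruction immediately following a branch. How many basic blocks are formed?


With no in-sequence branch targets, the leaders are the first instruction plus the instruction after each branch.
Number of basic blocks = branches + 1
= 3 + 1 = 4

4


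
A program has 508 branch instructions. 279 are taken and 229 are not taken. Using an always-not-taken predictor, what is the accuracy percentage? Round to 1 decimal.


Predictor: always-not-taken
Correct predictions = 229
Accuracy = 229 / 508 * 100 = 45.1%

45.1


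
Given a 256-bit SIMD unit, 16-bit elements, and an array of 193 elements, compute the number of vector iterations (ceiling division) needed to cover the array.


Width = 256 / 16 = 16 elements per vector op
Iterations = ceil(193 / 16) = 13

13


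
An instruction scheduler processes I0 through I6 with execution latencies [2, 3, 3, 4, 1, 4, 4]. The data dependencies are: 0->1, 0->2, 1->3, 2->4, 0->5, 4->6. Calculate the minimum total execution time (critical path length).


Compute longest path through dependency graph: dist(Ik) = max over predecessors of dist + latency(Ik).
dist(I0) = latency 2 = 2
dist(I1) = dist(I0) + 3 = 2 + 3 = 5
dist(I2) = dist(I0) + 3 = 2 + 3 = 5
dist(I3) = dist(I1) + 4 = 5 + 4 = 9
dist(I4) = dist(I2) + 1 = 5 + 1 = 6
dist(I5) = dist(I0) + 4 = 2 + 4 = 6
dist(I6) = dist(I4) + 4 = 6 + 4 = 10
Critical path = max dist = 10

10


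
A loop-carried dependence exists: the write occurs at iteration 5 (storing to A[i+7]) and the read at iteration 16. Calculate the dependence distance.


Distance = read iteration - write iteration
= 16 - 5 = 11

11


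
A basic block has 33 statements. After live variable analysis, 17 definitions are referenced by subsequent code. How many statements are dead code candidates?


Dead code = total statements - live definitions
= 33 - 17 = 16

16


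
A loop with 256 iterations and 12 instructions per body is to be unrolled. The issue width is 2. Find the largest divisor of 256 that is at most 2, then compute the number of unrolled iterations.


Largest divisor of 256 <= 2 is 2
New iterations = 256 / 2 = 128

128


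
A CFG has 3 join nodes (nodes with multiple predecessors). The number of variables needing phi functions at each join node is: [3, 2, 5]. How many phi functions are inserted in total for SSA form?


Total phi functions = sum of phi functions at each join node
= 3 + 2 + 5 = 10

10


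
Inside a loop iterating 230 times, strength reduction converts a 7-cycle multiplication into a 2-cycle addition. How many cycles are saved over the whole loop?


Per-iteration saving = 7 - 2 = 5
Total saved = 230 * 5 = 1150

1150


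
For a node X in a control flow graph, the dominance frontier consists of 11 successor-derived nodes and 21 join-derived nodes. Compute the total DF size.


DF(X) = direct successor contributions + join point contributions
= 11 + 21 = 32

32


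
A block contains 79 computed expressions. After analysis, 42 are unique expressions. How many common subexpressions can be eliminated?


CSE count = total expressions - unique expressions
= 79 - 42 = 37

37


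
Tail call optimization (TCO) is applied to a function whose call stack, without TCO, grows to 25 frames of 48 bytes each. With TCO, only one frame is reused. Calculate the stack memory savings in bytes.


Without TCO: 25 * 48 = 1200 bytes
With TCO: reuse 1 frame = 48 bytes
Savings = 1200 - 48 = 1152

1152


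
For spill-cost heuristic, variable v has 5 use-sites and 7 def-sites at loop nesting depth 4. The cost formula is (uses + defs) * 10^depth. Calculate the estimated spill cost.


uses + defs = 5 + 7 = 12
10^4 = 10000
Spill cost = 12 * 10000 = 120000

120000


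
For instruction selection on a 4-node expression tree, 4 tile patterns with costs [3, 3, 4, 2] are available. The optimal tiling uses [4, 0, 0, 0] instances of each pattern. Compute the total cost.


Total cost = sum(count_i * cost_i)
= 4*3 + 0*3 + 0*4 + 0*2
= 12

12


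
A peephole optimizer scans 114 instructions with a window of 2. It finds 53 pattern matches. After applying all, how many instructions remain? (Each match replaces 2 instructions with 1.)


Each match removes 1 instructions.
Total removed = 53 * 1 = 53
Remaining = 114 - 53 = 61

61


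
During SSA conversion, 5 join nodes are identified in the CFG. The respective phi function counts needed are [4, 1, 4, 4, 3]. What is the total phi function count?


Total phi functions = sum of phi functions at each join node
= 4 + 1 + 4 + 4 + 3 = 16

16


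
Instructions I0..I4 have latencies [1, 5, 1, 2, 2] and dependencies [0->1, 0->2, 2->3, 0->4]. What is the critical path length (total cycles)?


Compute longest path through dependency graph: dist(Ik) = max over predecessors of dist + latency(Ik).
dist(I0) = latency 1 = 1
dist(I1) = dist(I0) + 5 = 1 + 5 = 6
dist(I2) = dist(I0) + 1 = 1 + 1 = 2
dist(I3) = dist(I2) + 2 = 2 + 2 = 4
dist(I4) = dist(I0) + 2 = 1 + 2 = 3
Critical path = max dist = 6

6


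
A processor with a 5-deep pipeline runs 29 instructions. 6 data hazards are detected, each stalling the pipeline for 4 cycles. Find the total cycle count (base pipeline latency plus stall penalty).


Base cycles = 5 + 29 - 1 = 33
Total stalls = 6 * 4 = 24
Total = 33 + 24 = 57

57


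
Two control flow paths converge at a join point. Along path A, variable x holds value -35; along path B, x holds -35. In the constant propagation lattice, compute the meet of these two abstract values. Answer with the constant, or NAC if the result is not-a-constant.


Meet operation: if both paths give the same constant, result is that constant; if they differ, result is NAC (not-a-constant).
Path A: -35, Path B: -35 -> equal
Result: constant -> -35

-35


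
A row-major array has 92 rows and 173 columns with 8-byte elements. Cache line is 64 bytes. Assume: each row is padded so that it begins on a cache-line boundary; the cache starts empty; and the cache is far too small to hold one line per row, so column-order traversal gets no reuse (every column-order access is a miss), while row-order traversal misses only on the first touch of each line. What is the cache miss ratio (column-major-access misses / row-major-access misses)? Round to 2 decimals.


Each row occupies 173 * 8 = 1384 bytes and starts on a line boundary, so it spans ceil(1384 / 64) = 22 cache lines.
Row-major traversal misses (one per line touched): 92 * ceil(173 * 8 / 64) = 2024
Column-major traversal misses (no reuse, every access misses): 92 * 173 = 15916
Ratio = 15916 / 2024 = 7.86

7.86


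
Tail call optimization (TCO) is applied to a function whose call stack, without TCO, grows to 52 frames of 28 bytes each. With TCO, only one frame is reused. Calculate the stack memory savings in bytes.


Without TCO: 52 * 28 = 1456 bytes
With TCO: reuse 1 frame = 28 bytes
Savings = 1456 - 28 = 1428

1428


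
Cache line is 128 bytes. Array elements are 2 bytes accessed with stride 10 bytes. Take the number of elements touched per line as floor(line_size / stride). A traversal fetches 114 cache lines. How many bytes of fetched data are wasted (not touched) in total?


Elements per line = floor(128 / 10) = 12
Bytes used per line = 12 * 2 = 24
Wasted per line = 128 - 24 = 104
Total wasted = 104 * 114 = 11856

11856


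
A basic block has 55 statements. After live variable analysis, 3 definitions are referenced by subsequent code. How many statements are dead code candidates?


Dead code = total statements - live definitions
= 55 - 3 = 52

52


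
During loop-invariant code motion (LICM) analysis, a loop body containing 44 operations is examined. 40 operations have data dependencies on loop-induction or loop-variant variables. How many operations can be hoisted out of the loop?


Invariant candidates = total - loop-dependent
= 44 - 40 = 4

4


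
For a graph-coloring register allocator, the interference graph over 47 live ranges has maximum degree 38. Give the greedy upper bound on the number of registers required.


Greedy coloring never needs more than (max_degree + 1) colors: when coloring a vertex, at most max_degree neighbors are already colored.
Upper bound = 38 + 1 = 39

39


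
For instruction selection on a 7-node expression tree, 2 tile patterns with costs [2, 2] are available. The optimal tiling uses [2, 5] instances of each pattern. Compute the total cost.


Total cost = sum(count_i * cost_i)
= 2*2 + 5*2
= 14

14


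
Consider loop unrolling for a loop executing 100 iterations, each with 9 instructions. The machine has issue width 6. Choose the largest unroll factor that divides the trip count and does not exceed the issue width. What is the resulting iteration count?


Largest divisor of 100 <= 6 is 5
New iterations = 100 / 5 = 20

20


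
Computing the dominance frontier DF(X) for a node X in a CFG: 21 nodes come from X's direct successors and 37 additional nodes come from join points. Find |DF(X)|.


DF(X) = direct successor contributions + join point contributions
= 21 + 37 = 58

58


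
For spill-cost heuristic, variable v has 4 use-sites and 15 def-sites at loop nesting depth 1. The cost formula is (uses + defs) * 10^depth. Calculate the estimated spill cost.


uses + defs = 4 + 15 = 19
10^1 = 10
Spill cost = 19 * 10 = 190

190


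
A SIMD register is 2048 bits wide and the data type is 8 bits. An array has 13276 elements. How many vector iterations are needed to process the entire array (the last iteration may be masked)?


Width = 2048 / 8 = 256 elements per vector op
Iterations = ceil(13276 / 256) = 52

52


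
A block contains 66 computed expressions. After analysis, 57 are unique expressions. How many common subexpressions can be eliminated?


CSE count = total expressions - unique expressions
= 66 - 57 = 9

9


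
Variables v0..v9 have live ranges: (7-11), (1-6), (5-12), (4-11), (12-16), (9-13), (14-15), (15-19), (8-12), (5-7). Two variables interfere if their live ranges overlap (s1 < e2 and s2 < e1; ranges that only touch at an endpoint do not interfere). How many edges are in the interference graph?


Check all pairs for overlapping intervals.
Two intervals (s1,e1) and (s2,e2) overlap if s1 < e2 and s2 < e1.
v0 (7-11) vs v1..v9: overlaps v2, v3, v5, v8 -> 4
v1 (1-6) vs v2..v9: overlaps v2, v3, v9 -> 3
v2 (5-12) vs v3..v9: overlaps v3, v5, v8, v9 -> 4
v3 (4-11) vs v4..v9: overlaps v5, v8, v9 -> 3
v4 (12-16) vs v5..v9: overlaps v5, v6, v7 -> 3
v5 (9-13) vs v6..v9: overlaps v8 -> 1
v6 (14-15) vs v7..v9: overlaps none -> 0
v7 (15-19) vs v8..v9: overlaps none -> 0
v8 (8-12) vs v9: overlaps none -> 0
Total overlapping pairs = 4 + 3 + 4 + 3 + 3 + 1 + 0 + 0 + 0 = 18

18


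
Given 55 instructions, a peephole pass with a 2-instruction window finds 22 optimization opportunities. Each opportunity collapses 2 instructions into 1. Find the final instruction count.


Each match removes 1 instructions.
Total removed = 22 * 1 = 22
Remaining = 55 - 22 = 33

33


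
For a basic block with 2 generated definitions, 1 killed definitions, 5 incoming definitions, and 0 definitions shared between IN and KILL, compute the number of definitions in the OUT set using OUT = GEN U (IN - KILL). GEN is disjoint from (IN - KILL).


IN - KILL: 5 - 0 = 5 surviving definitions
OUT = GEN + surviving = 2 + 5 = 7

7


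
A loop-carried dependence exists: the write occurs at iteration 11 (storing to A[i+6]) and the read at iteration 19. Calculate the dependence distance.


Distance = read iteration - write iteration
= 19 - 11 = 8

8


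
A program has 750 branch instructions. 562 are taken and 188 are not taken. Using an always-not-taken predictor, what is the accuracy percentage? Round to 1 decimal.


Predictor: always-not-taken
Correct predictions = 188
Accuracy = 188 / 750 * 100 = 25.1%

25.1


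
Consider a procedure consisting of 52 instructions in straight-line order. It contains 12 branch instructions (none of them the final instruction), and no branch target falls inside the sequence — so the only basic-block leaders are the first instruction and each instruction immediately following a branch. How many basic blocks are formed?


With no in-sequence branch targets, the leaders are the first instruction plus the instruction after each branch.
Number of basic blocks = branches + 1
= 12 + 1 = 13

13


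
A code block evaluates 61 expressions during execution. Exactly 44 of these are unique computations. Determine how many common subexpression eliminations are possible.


CSE count = total expressions - unique expressions
= 61 - 44 = 17

17


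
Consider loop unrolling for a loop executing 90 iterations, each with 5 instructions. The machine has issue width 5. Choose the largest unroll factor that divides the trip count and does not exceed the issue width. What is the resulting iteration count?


Largest divisor of 90 <= 5 is 5
New iterations = 90 / 5 = 18

18


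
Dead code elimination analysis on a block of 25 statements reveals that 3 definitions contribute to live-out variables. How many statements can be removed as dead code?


Dead code = total statements - live definitions
= 25 - 3 = 22

22


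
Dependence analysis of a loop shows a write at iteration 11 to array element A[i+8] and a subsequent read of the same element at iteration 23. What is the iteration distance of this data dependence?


Distance = read iteration - write iteration
= 23 - 11 = 12

12


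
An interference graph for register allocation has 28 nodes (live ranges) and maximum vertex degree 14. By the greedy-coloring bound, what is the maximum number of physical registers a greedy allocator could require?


Greedy coloring never needs more than (max_degree + 1) colors: when coloring a vertex, at most max_degree neighbors are already colored.
Upper bound = 14 + 1 = 15

15


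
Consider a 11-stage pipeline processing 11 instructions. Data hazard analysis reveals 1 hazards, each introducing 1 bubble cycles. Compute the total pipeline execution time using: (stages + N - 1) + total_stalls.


Base cycles = 11 + 11 - 1 = 21
Total stalls = 1 * 1 = 1
Total = 21 + 1 = 22

22


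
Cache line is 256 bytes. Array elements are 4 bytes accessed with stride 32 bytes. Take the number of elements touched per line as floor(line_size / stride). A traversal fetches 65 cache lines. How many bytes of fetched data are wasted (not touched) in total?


Elements per line = floor(256 / 32) = 8
Bytes used per line = 8 * 4 = 32
Wasted per line = 256 - 32 = 224
Total wasted = 224 * 65 = 14560

14560


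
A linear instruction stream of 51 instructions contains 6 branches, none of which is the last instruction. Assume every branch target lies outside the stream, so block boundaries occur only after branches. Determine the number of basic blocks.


With no in-sequence branch targets, the leaders are the first instruction plus the instruction after each branch.
Number of basic blocks = branches + 1
= 6 + 1 = 7

7


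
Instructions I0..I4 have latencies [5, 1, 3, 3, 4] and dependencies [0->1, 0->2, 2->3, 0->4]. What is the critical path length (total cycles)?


Compute longest path through dependency graph: dist(Ik) = max over predecessors of dist + latency(Ik).
dist(I0) = latency 5 = 5
dist(I1) = dist(I0) + 1 = 5 + 1 = 6
dist(I2) = dist(I0) + 3 = 5 + 3 = 8
dist(I3) = dist(I2) + 3 = 8 + 3 = 11
dist(I4) = dist(I0) + 4 = 5 + 4 = 9
Critical path = max dist = 11

11


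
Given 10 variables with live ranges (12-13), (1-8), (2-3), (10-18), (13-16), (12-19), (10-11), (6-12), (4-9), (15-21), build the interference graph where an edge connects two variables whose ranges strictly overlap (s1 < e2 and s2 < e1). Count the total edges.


Check all pairs for overlapping intervals.
Two intervals (s1,e1) and (s2,e2) overlap if s1 < e2 and s2 < e1.
v0 (12-13) vs v1..v9: overlaps v3, v5 -> 2
v1 (1-8) vs v2..v9: overlaps v2, v7, v8 -> 3
v2 (2-3) vs v3..v9: overlaps none -> 0
v3 (10-18) vs v4..v9: overlaps v4, v5, v6, v7, v9 -> 5
v4 (13-16) vs v5..v9: overlaps v5, v9 -> 2
v5 (12-19) vs v6..v9: overlaps v9 -> 1
v6 (10-11) vs v7..v9: overlaps v7 -> 1
v7 (6-12) vs v8..v9: overlaps v8 -> 1
v8 (4-9) vs v9: overlaps none -> 0
Total overlapping pairs = 2 + 3 + 0 + 5 + 2 + 1 + 1 + 1 + 0 = 15

15


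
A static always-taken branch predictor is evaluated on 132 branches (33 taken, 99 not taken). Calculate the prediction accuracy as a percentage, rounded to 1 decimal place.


Predictor: always-taken
Correct predictions = 33
Accuracy = 33 / 132 * 100 = 25.0%

25.0


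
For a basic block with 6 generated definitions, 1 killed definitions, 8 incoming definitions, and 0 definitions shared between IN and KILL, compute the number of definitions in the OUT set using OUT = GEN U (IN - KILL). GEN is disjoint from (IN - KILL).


IN - KILL: 8 - 0 = 8 surviving definitions
OUT = GEN + surviving = 6 + 8 = 14

14


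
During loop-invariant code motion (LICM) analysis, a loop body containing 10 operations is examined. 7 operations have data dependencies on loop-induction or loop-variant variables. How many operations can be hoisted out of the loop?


Invariant candidates = total - loop-dependent
= 10 - 7 = 3

3


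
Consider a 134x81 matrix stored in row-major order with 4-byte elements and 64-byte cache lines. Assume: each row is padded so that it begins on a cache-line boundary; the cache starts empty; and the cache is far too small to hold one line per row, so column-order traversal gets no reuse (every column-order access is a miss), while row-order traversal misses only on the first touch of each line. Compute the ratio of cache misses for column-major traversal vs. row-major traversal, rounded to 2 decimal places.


Each row occupies 81 * 4 = 324 bytes and starts on a line boundary, so it spans ceil(324 / 64) = 6 cache lines.
Row-major traversal misses (one per line touched): 134 * ceil(81 * 4 / 64) = 804
Column-major traversal misses (no reuse, every access misses): 134 * 81 = 10854
Ratio = 10854 / 804 = 13.5

13.5


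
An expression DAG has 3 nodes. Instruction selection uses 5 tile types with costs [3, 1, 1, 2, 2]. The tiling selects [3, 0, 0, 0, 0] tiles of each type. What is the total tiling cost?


Total cost = sum(count_i * cost_i)
= 3*3 + 0*1 + 0*1 + 0*2 + 0*2
= 9

9


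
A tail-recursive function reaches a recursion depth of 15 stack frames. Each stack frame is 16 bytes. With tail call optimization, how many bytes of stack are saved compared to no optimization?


Without TCO: 15 * 16 = 240 bytes
With TCO: reuse 1 frame = 16 bytes
Savings = 240 - 16 = 224

224


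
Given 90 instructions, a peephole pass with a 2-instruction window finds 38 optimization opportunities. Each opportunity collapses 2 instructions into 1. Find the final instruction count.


Each match removes 1 instructions.
Total removed = 38 * 1 = 38
Remaining = 90 - 38 = 52

52


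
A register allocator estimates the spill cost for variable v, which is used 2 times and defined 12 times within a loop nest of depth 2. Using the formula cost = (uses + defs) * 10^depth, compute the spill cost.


uses + defs = 2 + 12 = 14
10^2 = 100
Spill cost = 14 * 100 = 1400

1400


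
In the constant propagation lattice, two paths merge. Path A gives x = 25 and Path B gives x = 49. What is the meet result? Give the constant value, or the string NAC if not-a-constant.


Meet operation: if both paths give the same constant, result is that constant; if they differ, result is NAC (not-a-constant).
Path A: 25, Path B: 49 -> differ
Result: not-a-constant -> NAC

NAC


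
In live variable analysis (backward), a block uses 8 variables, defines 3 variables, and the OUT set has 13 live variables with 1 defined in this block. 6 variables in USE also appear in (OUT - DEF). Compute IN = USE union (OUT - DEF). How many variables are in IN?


OUT - DEF: 13 - 1 = 12
|IN| = |USE| + |OUT - DEF| - |USE ∩ (OUT - DEF)| = 8 + 12 - 6 = 14

14


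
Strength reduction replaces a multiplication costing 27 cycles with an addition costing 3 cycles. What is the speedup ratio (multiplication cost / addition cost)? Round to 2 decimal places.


Ratio = mult_cost / add_cost = 27 / 3 = 9.0

9.0


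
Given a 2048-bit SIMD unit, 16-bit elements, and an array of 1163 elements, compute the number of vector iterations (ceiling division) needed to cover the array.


Width = 2048 / 16 = 128 elements per vector op
Iterations = ceil(1163 / 128) = 10

10
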